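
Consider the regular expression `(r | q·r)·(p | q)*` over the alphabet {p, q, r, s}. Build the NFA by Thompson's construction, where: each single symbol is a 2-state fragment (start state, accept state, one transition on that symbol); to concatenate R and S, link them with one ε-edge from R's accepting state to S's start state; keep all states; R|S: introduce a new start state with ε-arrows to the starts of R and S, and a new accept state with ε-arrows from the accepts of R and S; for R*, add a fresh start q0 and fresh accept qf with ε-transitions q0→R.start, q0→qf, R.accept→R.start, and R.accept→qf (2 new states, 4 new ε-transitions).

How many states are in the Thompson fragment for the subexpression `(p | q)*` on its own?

Fragment for `(p | q)*`:
Each of the 2 symbol leaves contributes a 2-state fragment.
  p | q = 6 states
  (p | q)* = 8 states

8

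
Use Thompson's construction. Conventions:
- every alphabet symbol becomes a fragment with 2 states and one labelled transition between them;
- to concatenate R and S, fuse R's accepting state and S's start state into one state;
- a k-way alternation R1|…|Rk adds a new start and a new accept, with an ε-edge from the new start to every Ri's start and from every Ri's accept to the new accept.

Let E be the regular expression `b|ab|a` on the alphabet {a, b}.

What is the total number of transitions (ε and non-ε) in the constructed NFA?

10

Building bottom-up:
Each of the 4 symbol leaves contributes 1 transition (1 symbol, 0 ε).
  ab : 2 transitions (2 symbol, 0 ε)
  b|ab|a : 10 transitions (4 symbol, 6 ε)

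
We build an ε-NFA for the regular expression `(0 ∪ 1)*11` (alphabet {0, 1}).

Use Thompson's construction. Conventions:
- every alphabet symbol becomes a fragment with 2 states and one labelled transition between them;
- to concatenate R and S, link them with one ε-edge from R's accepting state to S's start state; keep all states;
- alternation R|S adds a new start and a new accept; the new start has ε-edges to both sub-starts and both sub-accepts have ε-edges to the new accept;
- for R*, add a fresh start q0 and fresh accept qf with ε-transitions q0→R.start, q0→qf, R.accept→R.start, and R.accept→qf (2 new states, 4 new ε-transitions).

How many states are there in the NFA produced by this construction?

12

Per subexpression:
Each of the 4 symbol leaves contributes a 2-state fragment.
  0 ∪ 1 — 6 states
  (0 ∪ 1)* — 8 states
  (0 ∪ 1)*11 — 12 states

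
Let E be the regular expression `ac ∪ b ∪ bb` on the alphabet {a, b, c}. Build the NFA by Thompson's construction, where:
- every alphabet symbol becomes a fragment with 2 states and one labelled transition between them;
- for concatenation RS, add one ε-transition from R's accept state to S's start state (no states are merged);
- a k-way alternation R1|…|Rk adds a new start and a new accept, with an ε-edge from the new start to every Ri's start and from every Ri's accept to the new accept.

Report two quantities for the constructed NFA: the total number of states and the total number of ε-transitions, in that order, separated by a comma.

Recursing over subexpressions:
Each of the 5 symbol leaves contributes 2 states and 0 ε-transitions.
  ac → 4 states, 1 ε-transition
  bb → 4 states, 1 ε-transition
  ac ∪ b ∪ bb → 12 states, 8 ε-transitions

12, 8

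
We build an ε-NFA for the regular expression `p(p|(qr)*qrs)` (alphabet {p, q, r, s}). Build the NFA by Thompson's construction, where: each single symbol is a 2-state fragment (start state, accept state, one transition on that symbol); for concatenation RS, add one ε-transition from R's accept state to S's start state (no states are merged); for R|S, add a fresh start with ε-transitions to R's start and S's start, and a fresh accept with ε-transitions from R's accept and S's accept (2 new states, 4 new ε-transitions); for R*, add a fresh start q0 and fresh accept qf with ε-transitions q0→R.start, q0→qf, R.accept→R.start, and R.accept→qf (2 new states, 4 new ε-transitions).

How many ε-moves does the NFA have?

13

Recursing over subexpressions:
Each of the 7 symbol leaves contributes 0 ε-transitions.
  qr = 1 ε-transition
  (qr)* = 5 ε-transitions
  (qr)*qrs = 8 ε-transitions
  p|(qr)*qrs = 12 ε-transitions
  p(p|(qr)*qrs) = 13 ε-transitions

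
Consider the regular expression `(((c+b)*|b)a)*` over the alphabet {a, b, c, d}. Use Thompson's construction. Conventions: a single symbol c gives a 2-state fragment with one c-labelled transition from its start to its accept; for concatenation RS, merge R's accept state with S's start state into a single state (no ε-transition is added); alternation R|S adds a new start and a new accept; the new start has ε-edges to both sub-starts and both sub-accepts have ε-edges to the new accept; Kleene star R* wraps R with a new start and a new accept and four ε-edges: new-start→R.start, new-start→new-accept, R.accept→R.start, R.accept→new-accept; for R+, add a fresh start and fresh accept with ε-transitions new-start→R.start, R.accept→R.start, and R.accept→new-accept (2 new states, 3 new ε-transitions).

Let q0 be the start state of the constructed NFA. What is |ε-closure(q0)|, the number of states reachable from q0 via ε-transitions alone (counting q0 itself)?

Work bottom-up. For each fragment F, track |ε-closure(F.start)| and whether F's accept lies in that closure (i.e. whether F accepts ε). A single-symbol fragment has closure size 1 and does not accept ε.
  c+ — new start ε-reaches only the body's start; the new accept needs a symbol first: |closure| = 1 + 1 = 2
  c+b — same as the first factor's closure: |closure| = 2
  (c+b)* — |closure| = 1 (new start) + 2 (body) + 1 (new accept) = 4
  (c+b)*|b — new start ε-reaches every alternative's start; at least one alternative accepts ε, so the union's new accept is reached too: |closure| = 1 + 4 + 1 + 1 = 7
  ((c+b)*|b)a — |closure| = 7 + (1−1) = 7 (closure spills across the concat boundary because the left factor accepts ε)
  (((c+b)*|b)a)* — the star's fresh start ε-reaches both the body's start and the fresh accept: |closure| = 2 + 7 = 9

9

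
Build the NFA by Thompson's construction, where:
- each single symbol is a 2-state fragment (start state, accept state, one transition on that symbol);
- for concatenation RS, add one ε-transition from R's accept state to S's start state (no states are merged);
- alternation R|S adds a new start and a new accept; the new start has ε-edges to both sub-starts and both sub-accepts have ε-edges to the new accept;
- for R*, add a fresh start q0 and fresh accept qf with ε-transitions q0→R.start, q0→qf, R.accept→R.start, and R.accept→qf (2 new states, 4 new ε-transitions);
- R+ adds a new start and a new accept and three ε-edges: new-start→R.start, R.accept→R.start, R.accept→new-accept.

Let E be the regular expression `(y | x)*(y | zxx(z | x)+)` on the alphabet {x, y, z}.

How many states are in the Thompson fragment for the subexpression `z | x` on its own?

Fragment for `z | x`:
Each of the 2 symbol leaves contributes a 2-state fragment.
  z | x : 6 states

6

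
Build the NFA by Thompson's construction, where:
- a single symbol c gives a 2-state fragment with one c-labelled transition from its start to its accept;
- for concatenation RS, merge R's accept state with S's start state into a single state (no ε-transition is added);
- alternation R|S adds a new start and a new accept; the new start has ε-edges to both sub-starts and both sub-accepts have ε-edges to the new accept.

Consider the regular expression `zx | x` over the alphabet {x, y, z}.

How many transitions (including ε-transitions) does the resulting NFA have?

7

Bottom-up over the parse tree:
Each of the 3 symbol leaves contributes 1 transition (1 symbol, 0 ε).
  zx : 2 transitions (2 symbol, 0 ε)
  zx | x : 7 transitions (3 symbol, 4 ε)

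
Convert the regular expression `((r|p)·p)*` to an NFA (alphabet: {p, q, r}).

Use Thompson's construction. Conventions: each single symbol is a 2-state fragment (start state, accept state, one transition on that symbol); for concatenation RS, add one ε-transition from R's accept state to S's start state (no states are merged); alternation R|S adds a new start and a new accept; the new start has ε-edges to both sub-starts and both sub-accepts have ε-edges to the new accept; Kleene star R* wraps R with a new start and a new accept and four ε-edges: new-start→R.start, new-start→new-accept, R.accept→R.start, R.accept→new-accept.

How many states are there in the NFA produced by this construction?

Building bottom-up:
Each of the 3 symbol leaves contributes a 2-state fragment.
  r|p → 6 states
  (r|p)·p → 8 states
  ((r|p)·p)* → 10 states

10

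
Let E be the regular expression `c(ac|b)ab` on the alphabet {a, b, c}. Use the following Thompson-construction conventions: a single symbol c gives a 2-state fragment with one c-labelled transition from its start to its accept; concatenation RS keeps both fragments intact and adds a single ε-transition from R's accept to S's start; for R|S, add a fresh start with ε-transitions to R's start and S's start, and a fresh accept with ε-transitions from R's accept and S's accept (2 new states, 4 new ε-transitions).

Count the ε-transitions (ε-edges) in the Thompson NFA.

8

By structural recursion:
Each of the 6 symbol leaves contributes 0 ε-transitions.
  ac — 1 ε-transition
  ac|b — 5 ε-transitions
  c(ac|b)ab — 8 ε-transitions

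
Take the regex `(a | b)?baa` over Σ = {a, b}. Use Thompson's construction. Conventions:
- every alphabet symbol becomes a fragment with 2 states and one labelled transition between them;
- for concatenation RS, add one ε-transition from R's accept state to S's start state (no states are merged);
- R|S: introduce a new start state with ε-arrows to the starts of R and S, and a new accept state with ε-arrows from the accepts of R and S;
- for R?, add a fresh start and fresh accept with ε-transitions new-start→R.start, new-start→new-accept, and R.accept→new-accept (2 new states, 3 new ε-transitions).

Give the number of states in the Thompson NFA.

14

Building bottom-up:
Each of the 5 symbol leaves contributes a 2-state fragment.
  a | b → 6 states
  (a | b)? → 8 states
  (a | b)?baa → 14 states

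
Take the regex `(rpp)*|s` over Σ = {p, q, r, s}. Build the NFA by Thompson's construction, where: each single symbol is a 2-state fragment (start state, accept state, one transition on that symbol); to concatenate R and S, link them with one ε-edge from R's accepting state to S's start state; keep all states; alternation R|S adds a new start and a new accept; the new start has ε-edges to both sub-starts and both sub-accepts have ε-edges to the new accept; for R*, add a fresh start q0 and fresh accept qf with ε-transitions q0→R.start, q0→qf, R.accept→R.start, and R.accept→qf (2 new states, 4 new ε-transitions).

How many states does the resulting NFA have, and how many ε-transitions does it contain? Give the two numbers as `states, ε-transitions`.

12, 10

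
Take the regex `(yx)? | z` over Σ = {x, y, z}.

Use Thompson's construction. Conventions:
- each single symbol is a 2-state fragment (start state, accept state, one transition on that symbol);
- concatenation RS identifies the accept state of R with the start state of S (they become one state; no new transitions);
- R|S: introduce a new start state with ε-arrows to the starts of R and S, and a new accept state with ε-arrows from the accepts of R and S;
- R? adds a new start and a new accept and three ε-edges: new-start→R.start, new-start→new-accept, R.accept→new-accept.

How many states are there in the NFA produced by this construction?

9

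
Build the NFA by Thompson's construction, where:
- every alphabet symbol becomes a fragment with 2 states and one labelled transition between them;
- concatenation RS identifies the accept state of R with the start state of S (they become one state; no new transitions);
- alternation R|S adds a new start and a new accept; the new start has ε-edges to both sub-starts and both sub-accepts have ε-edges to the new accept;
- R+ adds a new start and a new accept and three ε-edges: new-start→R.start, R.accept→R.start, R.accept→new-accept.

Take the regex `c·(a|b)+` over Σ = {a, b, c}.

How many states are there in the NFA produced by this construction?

Building bottom-up:
Each of the 3 symbol leaves contributes a 2-state fragment.
  a|b = 6 states
  (a|b)+ = 8 states
  c·(a|b)+ = 9 states

9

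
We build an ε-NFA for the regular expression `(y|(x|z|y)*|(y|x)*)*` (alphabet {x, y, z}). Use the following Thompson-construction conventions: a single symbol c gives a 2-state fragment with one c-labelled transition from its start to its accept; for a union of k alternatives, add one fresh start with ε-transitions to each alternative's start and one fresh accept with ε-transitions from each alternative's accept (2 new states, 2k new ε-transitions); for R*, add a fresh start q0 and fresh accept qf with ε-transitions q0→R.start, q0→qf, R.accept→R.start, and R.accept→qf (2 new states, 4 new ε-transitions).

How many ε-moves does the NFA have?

28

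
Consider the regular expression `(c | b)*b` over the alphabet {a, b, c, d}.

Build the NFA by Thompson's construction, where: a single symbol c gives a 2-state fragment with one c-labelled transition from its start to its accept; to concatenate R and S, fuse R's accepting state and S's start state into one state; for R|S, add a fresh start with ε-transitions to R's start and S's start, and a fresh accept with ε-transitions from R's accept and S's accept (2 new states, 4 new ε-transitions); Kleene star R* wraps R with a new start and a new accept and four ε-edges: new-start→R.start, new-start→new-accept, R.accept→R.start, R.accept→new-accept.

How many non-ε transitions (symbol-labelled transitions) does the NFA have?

3

Recursing over subexpressions:
Each of the 3 symbol leaves contributes exactly 1 symbol transition.
  c | b : 2 symbol transitions
  (c | b)* : 2 symbol transitions
  (c | b)*b : 3 symbol transitions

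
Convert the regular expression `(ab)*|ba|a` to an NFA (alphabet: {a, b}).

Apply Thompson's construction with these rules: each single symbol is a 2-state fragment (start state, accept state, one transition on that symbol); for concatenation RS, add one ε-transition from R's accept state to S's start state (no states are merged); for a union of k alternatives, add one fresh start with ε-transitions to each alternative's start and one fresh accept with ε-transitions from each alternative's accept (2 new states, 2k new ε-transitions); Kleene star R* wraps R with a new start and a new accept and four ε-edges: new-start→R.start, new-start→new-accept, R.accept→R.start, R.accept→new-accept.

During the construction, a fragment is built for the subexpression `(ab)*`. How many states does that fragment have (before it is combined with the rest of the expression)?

6

Fragment for `(ab)*`:
Each of the 2 symbol leaves contributes a 2-state fragment.
  ab : 4 states
  (ab)* : 6 states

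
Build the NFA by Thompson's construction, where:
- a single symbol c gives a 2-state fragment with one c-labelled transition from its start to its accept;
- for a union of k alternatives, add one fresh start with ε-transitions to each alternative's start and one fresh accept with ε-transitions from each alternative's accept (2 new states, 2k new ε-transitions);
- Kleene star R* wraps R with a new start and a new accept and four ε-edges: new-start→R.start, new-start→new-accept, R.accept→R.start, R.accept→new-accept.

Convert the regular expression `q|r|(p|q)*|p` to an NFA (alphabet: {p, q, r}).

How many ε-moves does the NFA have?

16

Building bottom-up:
Each of the 5 symbol leaves contributes 0 ε-transitions.
  p|q → 4 ε-transitions
  (p|q)* → 8 ε-transitions
  q|r|(p|q)*|p → 16 ε-transitions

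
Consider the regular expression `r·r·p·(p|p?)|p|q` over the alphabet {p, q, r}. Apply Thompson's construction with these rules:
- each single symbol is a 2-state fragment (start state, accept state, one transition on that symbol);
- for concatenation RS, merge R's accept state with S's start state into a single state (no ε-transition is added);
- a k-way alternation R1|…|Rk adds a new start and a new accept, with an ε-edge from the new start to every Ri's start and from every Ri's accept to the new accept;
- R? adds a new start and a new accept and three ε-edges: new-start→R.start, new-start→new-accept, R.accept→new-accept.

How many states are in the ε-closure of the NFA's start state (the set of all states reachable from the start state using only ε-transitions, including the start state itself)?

4

Compute the ε-closure size of each fragment's start state recursively; a symbol fragment's start has no outgoing ε-edge, so its closure is just itself (size 1).
  p? — |closure| = 1 (new start) + 1 (body) + 1 (new accept, via ε) = 3
  p|p? — new start ε-reaches every alternative's start; at least one alternative accepts ε, so the union's new accept is reached too: |closure| = 1 + 1 + 3 + 1 = 6
  r·r·p·(p|p?) — |closure| equals the left operand's closure size = 1 (its accept is not ε-reachable, so the closure stops there)
  r·r·p·(p|p?)|p|q — new start ε-reaches every alternative's start; none of them accept ε, so the new accept is not reached: |closure| = 1 + 1 + 1 + 1 = 4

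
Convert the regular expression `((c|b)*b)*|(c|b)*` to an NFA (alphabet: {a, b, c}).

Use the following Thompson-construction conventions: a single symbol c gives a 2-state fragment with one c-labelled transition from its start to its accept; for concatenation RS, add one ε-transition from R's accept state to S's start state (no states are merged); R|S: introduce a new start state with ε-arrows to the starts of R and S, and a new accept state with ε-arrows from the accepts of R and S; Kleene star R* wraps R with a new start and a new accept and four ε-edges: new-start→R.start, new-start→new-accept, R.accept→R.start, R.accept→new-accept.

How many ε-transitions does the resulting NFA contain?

25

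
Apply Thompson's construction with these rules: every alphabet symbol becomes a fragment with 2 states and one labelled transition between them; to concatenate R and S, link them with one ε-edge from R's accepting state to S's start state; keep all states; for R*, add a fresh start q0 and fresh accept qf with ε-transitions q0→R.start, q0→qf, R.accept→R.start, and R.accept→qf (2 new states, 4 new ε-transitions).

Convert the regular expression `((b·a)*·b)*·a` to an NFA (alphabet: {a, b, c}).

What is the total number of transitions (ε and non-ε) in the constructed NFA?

15

Building bottom-up:
Each of the 4 symbol leaves contributes 1 transition (1 symbol, 0 ε).
  b·a → 3 transitions (2 symbol, 1 ε)
  (b·a)* → 7 transitions (2 symbol, 5 ε)
  (b·a)*·b → 9 transitions (3 symbol, 6 ε)
  ((b·a)*·b)* → 13 transitions (3 symbol, 10 ε)
  ((b·a)*·b)*·a → 15 transitions (4 symbol, 11 ε)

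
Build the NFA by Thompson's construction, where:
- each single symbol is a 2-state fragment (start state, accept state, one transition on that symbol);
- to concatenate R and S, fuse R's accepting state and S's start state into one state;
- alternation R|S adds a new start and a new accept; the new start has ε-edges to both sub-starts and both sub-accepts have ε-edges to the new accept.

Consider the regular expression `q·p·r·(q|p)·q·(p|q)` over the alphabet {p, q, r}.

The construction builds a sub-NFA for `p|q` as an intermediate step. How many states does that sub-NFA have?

6

Fragment for `p|q`:
Each of the 2 symbol leaves contributes a 2-state fragment.
  p|q : 6 states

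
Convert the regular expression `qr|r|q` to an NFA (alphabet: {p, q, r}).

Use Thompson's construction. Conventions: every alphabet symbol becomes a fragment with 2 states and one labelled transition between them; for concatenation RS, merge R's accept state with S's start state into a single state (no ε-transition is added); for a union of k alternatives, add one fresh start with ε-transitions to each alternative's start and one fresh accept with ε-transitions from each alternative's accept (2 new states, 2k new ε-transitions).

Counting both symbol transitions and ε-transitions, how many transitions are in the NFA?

Building bottom-up:
Each of the 4 symbol leaves contributes 1 transition (1 symbol, 0 ε).
  qr : 2 transitions (2 symbol, 0 ε)
  qr|r|q : 10 transitions (4 symbol, 6 ε)

10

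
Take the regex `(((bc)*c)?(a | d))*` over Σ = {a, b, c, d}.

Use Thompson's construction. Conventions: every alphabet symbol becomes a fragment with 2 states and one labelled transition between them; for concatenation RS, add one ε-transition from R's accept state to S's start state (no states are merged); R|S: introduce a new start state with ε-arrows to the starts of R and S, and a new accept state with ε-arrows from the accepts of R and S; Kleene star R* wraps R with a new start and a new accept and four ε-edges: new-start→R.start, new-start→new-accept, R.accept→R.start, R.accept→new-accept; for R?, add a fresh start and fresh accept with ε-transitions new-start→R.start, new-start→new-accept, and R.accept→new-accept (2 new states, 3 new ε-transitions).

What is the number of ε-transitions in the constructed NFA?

Per subexpression:
Each of the 5 symbol leaves contributes 0 ε-transitions.
  bc : 1 ε-transition
  (bc)* : 5 ε-transitions
  (bc)*c : 6 ε-transitions
  ((bc)*c)? : 9 ε-transitions
  a | d : 4 ε-transitions
  ((bc)*c)?(a | d) : 14 ε-transitions
  (((bc)*c)?(a | d))* : 18 ε-transitions

18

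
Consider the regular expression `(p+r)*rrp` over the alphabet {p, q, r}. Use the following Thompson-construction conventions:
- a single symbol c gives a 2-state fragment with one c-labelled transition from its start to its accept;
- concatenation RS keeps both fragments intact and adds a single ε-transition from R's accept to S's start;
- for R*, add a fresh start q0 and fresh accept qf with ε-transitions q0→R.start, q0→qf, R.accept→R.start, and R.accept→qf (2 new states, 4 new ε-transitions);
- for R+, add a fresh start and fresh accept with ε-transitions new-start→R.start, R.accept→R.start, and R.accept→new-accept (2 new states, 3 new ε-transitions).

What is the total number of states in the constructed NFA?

14

Building bottom-up:
Each of the 5 symbol leaves contributes a 2-state fragment.
  p+ : 4 states
  p+r : 6 states
  (p+r)* : 8 states
  (p+r)*rrp : 14 states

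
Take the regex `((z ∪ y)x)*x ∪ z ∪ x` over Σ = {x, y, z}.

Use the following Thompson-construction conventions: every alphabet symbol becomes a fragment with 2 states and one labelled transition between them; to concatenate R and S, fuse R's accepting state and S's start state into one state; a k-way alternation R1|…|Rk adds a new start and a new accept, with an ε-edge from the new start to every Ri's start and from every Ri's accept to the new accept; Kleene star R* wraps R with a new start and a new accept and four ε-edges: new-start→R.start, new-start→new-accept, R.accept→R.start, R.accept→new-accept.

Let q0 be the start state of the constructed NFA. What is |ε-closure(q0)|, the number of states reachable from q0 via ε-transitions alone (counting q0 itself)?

8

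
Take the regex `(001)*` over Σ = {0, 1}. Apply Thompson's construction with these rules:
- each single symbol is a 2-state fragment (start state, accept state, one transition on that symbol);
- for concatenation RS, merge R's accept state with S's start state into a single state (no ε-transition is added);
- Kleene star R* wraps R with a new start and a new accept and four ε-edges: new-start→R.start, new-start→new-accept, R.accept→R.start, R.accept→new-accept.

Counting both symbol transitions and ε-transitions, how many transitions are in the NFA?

Building bottom-up:
Each of the 3 symbol leaves contributes 1 transition (1 symbol, 0 ε).
  001 — 3 transitions (3 symbol, 0 ε)
  (001)* — 7 transitions (3 symbol, 4 ε)

7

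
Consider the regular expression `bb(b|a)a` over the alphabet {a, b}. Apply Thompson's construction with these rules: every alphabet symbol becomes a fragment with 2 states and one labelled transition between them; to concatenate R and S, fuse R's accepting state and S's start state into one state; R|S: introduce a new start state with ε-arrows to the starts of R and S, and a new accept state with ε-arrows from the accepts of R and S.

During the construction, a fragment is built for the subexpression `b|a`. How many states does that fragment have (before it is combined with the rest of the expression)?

6

Fragment for `b|a`:
Each of the 2 symbol leaves contributes a 2-state fragment.
  b|a : 6 states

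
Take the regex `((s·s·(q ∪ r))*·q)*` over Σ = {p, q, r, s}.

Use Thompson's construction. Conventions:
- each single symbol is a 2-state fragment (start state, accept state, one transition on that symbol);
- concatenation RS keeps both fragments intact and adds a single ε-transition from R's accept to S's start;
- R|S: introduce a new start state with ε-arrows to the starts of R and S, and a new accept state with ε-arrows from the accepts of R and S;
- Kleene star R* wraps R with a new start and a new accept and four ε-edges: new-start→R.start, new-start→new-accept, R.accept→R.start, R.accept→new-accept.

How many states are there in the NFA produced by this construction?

Recursing over subexpressions:
Each of the 5 symbol leaves contributes a 2-state fragment.
  q ∪ r — 6 states
  s·s·(q ∪ r) — 10 states
  (s·s·(q ∪ r))* — 12 states
  (s·s·(q ∪ r))*·q — 14 states
  ((s·s·(q ∪ r))*·q)* — 16 states

16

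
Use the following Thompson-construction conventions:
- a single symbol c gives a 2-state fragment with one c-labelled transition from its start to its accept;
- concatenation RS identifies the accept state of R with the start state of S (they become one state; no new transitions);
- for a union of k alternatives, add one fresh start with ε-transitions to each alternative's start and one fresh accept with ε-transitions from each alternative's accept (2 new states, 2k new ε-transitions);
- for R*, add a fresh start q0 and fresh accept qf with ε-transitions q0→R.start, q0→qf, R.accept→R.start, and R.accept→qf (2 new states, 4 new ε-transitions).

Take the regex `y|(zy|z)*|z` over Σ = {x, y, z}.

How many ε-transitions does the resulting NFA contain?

14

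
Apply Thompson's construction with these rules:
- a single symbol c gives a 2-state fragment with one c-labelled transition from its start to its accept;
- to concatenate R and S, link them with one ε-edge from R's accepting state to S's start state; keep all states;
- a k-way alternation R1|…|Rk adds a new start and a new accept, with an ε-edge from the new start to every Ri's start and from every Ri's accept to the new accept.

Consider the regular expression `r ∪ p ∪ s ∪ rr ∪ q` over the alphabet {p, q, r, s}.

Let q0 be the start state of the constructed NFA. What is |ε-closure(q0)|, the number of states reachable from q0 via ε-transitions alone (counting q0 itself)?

Work bottom-up. For each fragment F, track |ε-closure(F.start)| and whether F's accept lies in that closure (i.e. whether F accepts ε). A single-symbol fragment has closure size 1 and does not accept ε.
  rr : same as the first factor's closure: |ε-closure| = 1
  r ∪ p ∪ s ∪ rr ∪ q : new start ε-reaches every alternative's start; none of them accept ε, so the new accept is not reached: |ε-closure| = 1 + 1 + 1 + 1 + 1 + 1 = 6

6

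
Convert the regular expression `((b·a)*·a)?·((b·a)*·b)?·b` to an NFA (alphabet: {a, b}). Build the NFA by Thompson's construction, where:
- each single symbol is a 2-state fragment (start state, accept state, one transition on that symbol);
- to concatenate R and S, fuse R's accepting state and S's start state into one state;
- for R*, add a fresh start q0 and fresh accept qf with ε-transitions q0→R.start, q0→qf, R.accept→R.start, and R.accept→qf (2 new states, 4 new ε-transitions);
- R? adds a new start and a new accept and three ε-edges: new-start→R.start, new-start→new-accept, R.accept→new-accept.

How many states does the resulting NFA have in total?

Per subexpression:
Each of the 7 symbol leaves contributes a 2-state fragment.
  b·a = 3 states
  (b·a)* = 5 states
  (b·a)*·a = 6 states
  ((b·a)*·a)? = 8 states
  b·a = 3 states
  (b·a)* = 5 states
  (b·a)*·b = 6 states
  ((b·a)*·b)? = 8 states
  ((b·a)*·a)?·((b·a)*·b)?·b = 16 states

16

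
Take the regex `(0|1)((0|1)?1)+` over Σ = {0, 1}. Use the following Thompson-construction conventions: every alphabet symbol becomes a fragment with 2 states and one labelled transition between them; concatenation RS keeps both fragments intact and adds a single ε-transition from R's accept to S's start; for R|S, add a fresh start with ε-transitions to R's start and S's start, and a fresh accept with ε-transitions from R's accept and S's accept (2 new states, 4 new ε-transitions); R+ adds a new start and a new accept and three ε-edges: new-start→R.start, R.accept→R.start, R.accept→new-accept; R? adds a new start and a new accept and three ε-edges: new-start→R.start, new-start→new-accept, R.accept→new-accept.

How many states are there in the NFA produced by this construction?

18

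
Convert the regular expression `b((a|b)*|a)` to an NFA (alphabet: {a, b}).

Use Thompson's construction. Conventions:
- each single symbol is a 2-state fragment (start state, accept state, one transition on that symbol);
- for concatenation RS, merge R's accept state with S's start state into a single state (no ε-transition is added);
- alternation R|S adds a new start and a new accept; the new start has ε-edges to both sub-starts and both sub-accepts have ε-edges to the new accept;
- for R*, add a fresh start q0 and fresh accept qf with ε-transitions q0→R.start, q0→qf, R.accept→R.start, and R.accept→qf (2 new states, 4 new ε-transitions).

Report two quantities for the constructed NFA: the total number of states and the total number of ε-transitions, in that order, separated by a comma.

Building bottom-up:
Each of the 4 symbol leaves contributes 2 states and 0 ε-transitions.
  a|b — 6 states, 4 ε-transitions
  (a|b)* — 8 states, 8 ε-transitions
  (a|b)*|a — 12 states, 12 ε-transitions
  b((a|b)*|a) — 13 states, 12 ε-transitions

13, 12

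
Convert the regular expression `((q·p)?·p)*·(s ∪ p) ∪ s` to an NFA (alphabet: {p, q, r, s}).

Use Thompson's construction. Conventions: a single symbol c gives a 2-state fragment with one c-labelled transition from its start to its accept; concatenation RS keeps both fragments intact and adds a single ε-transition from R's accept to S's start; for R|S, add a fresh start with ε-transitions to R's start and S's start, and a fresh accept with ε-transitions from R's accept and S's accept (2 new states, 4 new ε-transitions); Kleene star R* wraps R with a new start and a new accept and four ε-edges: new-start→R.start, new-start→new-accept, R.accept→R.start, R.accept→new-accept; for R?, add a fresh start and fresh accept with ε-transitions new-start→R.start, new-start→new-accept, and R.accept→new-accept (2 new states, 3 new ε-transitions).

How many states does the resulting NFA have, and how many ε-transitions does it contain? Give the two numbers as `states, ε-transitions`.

20, 18

Per subexpression:
Each of the 6 symbol leaves contributes 2 states and 0 ε-transitions.
  q·p = 4 states, 1 ε-transition
  (q·p)? = 6 states, 4 ε-transitions
  (q·p)?·p = 8 states, 5 ε-transitions
  ((q·p)?·p)* = 10 states, 9 ε-transitions
  s ∪ p = 6 states, 4 ε-transitions
  ((q·p)?·p)*·(s ∪ p) = 16 states, 14 ε-transitions
  ((q·p)?·p)*·(s ∪ p) ∪ s = 20 states, 18 ε-transitions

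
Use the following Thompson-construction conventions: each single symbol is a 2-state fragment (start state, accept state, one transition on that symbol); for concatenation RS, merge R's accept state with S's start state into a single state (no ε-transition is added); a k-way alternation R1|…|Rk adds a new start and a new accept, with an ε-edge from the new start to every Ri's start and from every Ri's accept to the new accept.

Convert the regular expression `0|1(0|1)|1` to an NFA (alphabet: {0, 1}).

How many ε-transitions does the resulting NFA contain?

10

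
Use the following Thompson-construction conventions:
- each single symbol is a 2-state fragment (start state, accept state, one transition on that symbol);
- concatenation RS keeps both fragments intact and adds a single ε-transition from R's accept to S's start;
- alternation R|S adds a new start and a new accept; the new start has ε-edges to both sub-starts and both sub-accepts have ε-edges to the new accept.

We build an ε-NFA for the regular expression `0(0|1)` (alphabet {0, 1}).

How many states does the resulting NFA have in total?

By structural recursion:
Each of the 3 symbol leaves contributes a 2-state fragment.
  0|1 → 6 states
  0(0|1) → 8 states

8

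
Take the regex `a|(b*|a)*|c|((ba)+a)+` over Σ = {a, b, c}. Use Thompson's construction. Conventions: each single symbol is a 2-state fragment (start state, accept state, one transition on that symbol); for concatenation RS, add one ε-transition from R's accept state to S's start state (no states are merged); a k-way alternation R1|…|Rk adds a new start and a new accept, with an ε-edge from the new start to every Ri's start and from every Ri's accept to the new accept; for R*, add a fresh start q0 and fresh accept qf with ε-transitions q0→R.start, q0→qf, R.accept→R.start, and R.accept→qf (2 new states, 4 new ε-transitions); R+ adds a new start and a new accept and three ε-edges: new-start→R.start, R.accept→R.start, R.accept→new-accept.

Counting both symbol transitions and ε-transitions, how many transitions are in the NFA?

By structural recursion:
Each of the 7 symbol leaves contributes 1 transition (1 symbol, 0 ε).
  b* = 5 transitions (1 symbol, 4 ε)
  b*|a = 10 transitions (2 symbol, 8 ε)
  (b*|a)* = 14 transitions (2 symbol, 12 ε)
  ba = 3 transitions (2 symbol, 1 ε)
  (ba)+ = 6 transitions (2 symbol, 4 ε)
  (ba)+a = 8 transitions (3 symbol, 5 ε)
  ((ba)+a)+ = 11 transitions (3 symbol, 8 ε)
  a|(b*|a)*|c|((ba)+a)+ = 35 transitions (7 symbol, 28 ε)

35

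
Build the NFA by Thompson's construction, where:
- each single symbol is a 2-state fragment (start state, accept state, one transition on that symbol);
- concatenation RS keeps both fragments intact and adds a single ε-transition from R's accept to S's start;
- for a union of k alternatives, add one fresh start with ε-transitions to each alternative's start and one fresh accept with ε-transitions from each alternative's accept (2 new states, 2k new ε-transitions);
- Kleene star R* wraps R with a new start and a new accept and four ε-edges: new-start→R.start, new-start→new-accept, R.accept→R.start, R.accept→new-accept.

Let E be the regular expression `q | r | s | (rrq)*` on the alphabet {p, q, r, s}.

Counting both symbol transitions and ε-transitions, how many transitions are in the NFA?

20

Building bottom-up:
Each of the 6 symbol leaves contributes 1 transition (1 symbol, 0 ε).
  rrq — 5 transitions (3 symbol, 2 ε)
  (rrq)* — 9 transitions (3 symbol, 6 ε)
  q | r | s | (rrq)* — 20 transitions (6 symbol, 14 ε)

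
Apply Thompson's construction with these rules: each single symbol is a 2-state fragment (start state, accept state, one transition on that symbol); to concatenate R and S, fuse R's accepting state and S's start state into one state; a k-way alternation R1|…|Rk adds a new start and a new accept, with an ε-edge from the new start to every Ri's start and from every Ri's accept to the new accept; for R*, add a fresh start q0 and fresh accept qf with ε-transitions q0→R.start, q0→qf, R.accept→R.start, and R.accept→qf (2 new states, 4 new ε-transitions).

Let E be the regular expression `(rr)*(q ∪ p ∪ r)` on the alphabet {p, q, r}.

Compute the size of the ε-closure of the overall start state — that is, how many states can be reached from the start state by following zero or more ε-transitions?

6

Compute the ε-closure size of each fragment's start state recursively; a symbol fragment's start has no outgoing ε-edge, so its closure is just itself (size 1).
  rr → same as the first factor's closure: C = 1
  (rr)* → C = 1 (new start) + 1 (body) + 1 (new accept) = 3
  q ∪ p ∪ r → C = 1 + 1 + 1 + 1 = 4 (the new accept is not ε-reachable since no branch accepts ε)
  (rr)*(q ∪ p ∪ r) → C = 3 + (4−1) = 6 (closure spills across the concat boundary because the left factor accepts ε)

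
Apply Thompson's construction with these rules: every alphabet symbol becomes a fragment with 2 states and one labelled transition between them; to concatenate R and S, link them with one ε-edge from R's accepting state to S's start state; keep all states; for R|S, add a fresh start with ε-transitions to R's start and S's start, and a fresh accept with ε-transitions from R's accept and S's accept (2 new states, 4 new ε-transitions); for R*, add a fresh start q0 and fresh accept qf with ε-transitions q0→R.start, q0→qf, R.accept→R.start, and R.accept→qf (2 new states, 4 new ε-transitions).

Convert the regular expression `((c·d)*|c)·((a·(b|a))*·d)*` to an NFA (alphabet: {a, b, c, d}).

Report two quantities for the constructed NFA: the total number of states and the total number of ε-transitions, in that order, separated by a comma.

Building bottom-up:
Each of the 7 symbol leaves contributes 2 states and 0 ε-transitions.
  c·d = 4 states, 1 ε-transition
  (c·d)* = 6 states, 5 ε-transitions
  (c·d)*|c = 10 states, 9 ε-transitions
  b|a = 6 states, 4 ε-transitions
  a·(b|a) = 8 states, 5 ε-transitions
  (a·(b|a))* = 10 states, 9 ε-transitions
  (a·(b|a))*·d = 12 states, 10 ε-transitions
  ((a·(b|a))*·d)* = 14 states, 14 ε-transitions
  ((c·d)*|c)·((a·(b|a))*·d)* = 24 states, 24 ε-transitions

24, 24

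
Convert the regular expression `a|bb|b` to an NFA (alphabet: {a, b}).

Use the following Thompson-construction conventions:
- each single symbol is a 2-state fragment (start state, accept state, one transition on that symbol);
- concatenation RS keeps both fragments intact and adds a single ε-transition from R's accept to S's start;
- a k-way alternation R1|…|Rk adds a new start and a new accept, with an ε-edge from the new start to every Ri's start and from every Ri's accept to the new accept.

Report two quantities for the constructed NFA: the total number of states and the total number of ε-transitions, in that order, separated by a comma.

10, 7

Recursing over subexpressions:
Each of the 4 symbol leaves contributes 2 states and 0 ε-transitions.
  bb = 4 states, 1 ε-transition
  a|bb|b = 10 states, 7 ε-transitions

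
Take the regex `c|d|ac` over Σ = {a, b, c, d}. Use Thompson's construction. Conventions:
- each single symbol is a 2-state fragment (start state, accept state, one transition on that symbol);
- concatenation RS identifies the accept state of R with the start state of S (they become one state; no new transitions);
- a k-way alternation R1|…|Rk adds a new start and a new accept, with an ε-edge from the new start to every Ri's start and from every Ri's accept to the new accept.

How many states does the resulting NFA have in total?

9

Building bottom-up:
Each of the 4 symbol leaves contributes a 2-state fragment.
  ac → 3 states
  c|d|ac → 9 states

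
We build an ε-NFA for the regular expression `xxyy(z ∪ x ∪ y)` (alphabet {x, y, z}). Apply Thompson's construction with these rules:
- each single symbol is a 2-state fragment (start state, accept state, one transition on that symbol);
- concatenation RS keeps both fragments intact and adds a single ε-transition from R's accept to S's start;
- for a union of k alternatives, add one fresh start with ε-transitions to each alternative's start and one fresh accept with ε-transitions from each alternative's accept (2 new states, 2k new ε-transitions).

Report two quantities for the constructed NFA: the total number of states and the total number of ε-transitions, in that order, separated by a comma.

Per subexpression:
Each of the 7 symbol leaves contributes 2 states and 0 ε-transitions.
  z ∪ x ∪ y → 8 states, 6 ε-transitions
  xxyy(z ∪ x ∪ y) → 16 states, 10 ε-transitions

16, 10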